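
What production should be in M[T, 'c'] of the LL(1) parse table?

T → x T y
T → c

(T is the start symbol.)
T → c

To find M[T, 'c'], we find productions for T where 'c' is in the predict set (PREDICT(N → α) = (FIRST(α) \ {ε}) ∪ (FOLLOW(N) if α ⇒* ε)).

T → x T y: PREDICT = { 'x' }
T → c: PREDICT = { 'c' }
  'c' is in predict set, so this production goes in M[T, 'c']

M[T, 'c'] = T → c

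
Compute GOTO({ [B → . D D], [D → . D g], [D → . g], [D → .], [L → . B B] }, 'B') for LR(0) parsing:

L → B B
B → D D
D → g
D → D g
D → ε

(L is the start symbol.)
GOTO(I, 'B') = CLOSURE({ [A → αX.β] : [A → α.Xβ] ∈ I, X = 'B' })

Items with dot before 'B', with the dot advanced:
  [L → . B B] → [L → B . B]
Closure of the advanced items:
  [L → B . B] has the dot before B: add [B → . D D]
  [B → . D D] has the dot before D: add [D → . g], [D → . D g], [D → .]

GOTO = { [B → . D D], [D → . D g], [D → . g], [D → .], [L → B . B] }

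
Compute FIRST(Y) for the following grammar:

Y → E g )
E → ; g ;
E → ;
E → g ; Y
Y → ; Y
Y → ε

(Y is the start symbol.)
{ ';', 'g', ε }

FIRST sets of the other non-terminals involved (by the same procedure, iterated to a fixed point):
  FIRST(E) = { ';', 'g' }

From Y → E g ):
  - E is a non-terminal: add FIRST(E) \ {ε} = { ';', 'g' }
    E is not nullable, so stop
From Y → ; Y:
  - ';' is a terminal: add ';' and stop
From Y → ε:
  - ε-production, so ε ∈ FIRST(Y)

Collecting: FIRST(Y) = { ';', 'g', ε }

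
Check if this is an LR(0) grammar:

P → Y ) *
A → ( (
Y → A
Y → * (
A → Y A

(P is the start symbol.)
A grammar is LR(0) if no state in the canonical LR(0) collection has:
  - both a shift item (dot before a terminal) and a complete item (shift-reduce conflict), or
  - two or more complete items (reduce-reduce conflict; the accept item [P' → P .] counts as a complete item here).

Augment with P' → P and build the canonical LR(0) collection (I0 = CLOSURE({[P' → . P]}), then GOTO on every symbol after a dot until no new states appear). It has 12 states:
  I0: { [A → . ( (], [A → . Y A], [P → . Y ) *], [P' → . P], [Y → . * (], [Y → . A] }  — shift
  I1: { [A → ( . (] }  — shift
  I2: { [Y → * . (] }  — shift
  I3: { [Y → A .] }  — reduce
  I4: { [P' → P .] }  — accept
  I5: { [A → . ( (], [A → . Y A], [A → Y . A], [P → Y . ) *], [Y → . * (], [Y → . A] }  — shift
  I6: { [P → Y ) . *] }  — shift
  I7: { [A → Y A .], [Y → A .] }  — 2 reduces
  I8: { [A → . ( (], [A → . Y A], [A → Y . A], [Y → . * (], [Y → . A] }  — shift
  I9: { [P → Y ) * .] }  — reduce
  I10: { [Y → * ( .] }  — reduce
  I11: { [A → ( ( .] }  — reduce

Conflict in state I7:
  Reduce-reduce conflict: [A → Y A .] and [Y → A .]
So the grammar is NOT LR(0).

Answer: No. Reduce-reduce conflict: [A → Y A .] and [Y → A .]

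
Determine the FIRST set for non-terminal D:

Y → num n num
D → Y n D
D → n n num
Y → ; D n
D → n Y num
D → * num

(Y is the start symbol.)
{ '*', ';', 'n', 'num' }

To compute FIRST(D), examine every production with D on the left-hand side, reading each right-hand side left to right until a non-nullable symbol is reached.

FIRST sets of the other non-terminals involved (by the same procedure, iterated to a fixed point):
  FIRST(Y) = { ';', 'num' }

From D → Y n D:
  - Y is a non-terminal: add FIRST(Y) \ {ε} = { ';', 'num' }
    Y is not nullable, so stop
From D → n n num:
  - n is a terminal: add 'n' and stop
From D → n Y num:
  - n is a terminal: add 'n' and stop
From D → * num:
  - '*' is a terminal: add '*' and stop

Collecting: FIRST(D) = { '*', ';', 'n', 'num' }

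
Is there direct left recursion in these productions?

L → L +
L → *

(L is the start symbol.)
Yes, L is left-recursive

Direct left recursion occurs when N → N α for some non-terminal N (the right-hand side begins with the left-hand side itself).

L → L +: LEFT RECURSIVE (starts with L)
L → *: starts with '*'

The grammar has direct left recursion on: L.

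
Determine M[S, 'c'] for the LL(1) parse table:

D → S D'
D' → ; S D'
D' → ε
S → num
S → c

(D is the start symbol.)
S → c

To find M[S, 'c'], we find productions for S where 'c' is in the predict set (PREDICT(N → α) = (FIRST(α) \ {ε}) ∪ (FOLLOW(N) if α ⇒* ε)).

S → num: PREDICT = { 'num' }
S → c: PREDICT = { 'c' }
  'c' is in predict set, so this production goes in M[S, 'c']

M[S, 'c'] = S → c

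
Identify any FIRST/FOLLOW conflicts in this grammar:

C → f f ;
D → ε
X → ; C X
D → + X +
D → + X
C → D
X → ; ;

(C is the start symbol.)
No FIRST/FOLLOW conflicts.

A FIRST/FOLLOW conflict occurs when a non-terminal N has a nullable alternative N → β (β ⇒* ε) and another alternative N → α with FIRST(α) ∩ FOLLOW(N) ≠ ∅: on such a lookahead the parser cannot decide between expanding α and letting N vanish via β.

Nullable non-terminals: C, D.
FIRST sets used below: FIRST(D) = { '+', ε }

C: nullable alternative(s) C → D; FOLLOW(C) = { $, ';' }
  C → f f ;: FIRST \ {ε} = { 'f' } — disjoint from FOLLOW(C)
  C → D: FIRST \ {ε} = { '+' } — this is the only nullable alternative, skip

D: nullable alternative(s) D → ε; FOLLOW(D) = { $, ';' }
  D → ε: FIRST \ {ε} = { } — this is the only nullable alternative, skip
  D → + X +: FIRST \ {ε} = { '+' } — disjoint from FOLLOW(D)
  D → + X: FIRST \ {ε} = { '+' } — disjoint from FOLLOW(D)

X has no nullable alternative, so no FIRST/FOLLOW check is needed there.

No FIRST/FOLLOW conflicts found.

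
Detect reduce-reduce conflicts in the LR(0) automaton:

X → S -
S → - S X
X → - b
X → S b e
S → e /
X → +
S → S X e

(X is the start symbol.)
No reduce-reduce conflicts

A reduce-reduce conflict occurs when an LR(0) state has two complete items [A → α .] and [B → β .] — both call for a reduction, and with no lookahead the parser cannot choose between them.

Augment with X' → X and build the canonical LR(0) collection (I0 = CLOSURE({[X' → . X]}), then GOTO on every symbol after a dot until no new states appear). It has 16 states:
  I0: { [S → . - S X], [S → . S X e], [S → . e /], [X → . +], [X → . - b], [X → . S -], [X → . S b e], [X' → . X] }  — shift
  I1: { [X → + .] }  — reduce
  I2: { [S → - . S X], [S → . - S X], [S → . S X e], [S → . e /], [X → - . b] }  — shift
  I3: { [S → . - S X], [S → . S X e], [S → . e /], [S → S . X e], [X → . +], [X → . - b], [X → . S -], [X → . S b e], [X → S . -], [X → S . b e] }  — shift
  I4: { [X' → X .] }  — accept
  I5: { [S → e . /] }  — shift
  I6: { [S → e / .] }  — reduce
  I7: { [S → - . S X], [S → . - S X], [S → . S X e], [S → . e /], [X → - . b], [X → S - .] }  — shift, reduce
  I8: { [S → S X . e] }  — shift
  I9: { [X → S b . e] }  — shift
  I10: { [X → S b e .] }  — reduce
  I11: { [S → S X e .] }  — reduce
  I12: { [S → - . S X], [S → . - S X], [S → . S X e], [S → . e /] }  — shift
  I13: { [S → - S . X], [S → . - S X], [S → . S X e], [S → . e /], [S → S . X e], [X → . +], [X → . - b], [X → . S -], [X → . S b e] }  — shift
  I14: { [X → - b .] }  — reduce
  I15: { [S → - S X .], [S → S X . e] }  — shift, reduce

No state contains more than one complete item.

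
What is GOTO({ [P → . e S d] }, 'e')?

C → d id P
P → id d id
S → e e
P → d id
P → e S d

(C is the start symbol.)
GOTO(I, 'e') = CLOSURE({ [A → αX.β] : [A → α.Xβ] ∈ I, X = 'e' })

Items with dot before 'e', with the dot advanced:
  [P → . e S d] → [P → e . S d]
Closure of the advanced items:
  [P → e . S d] has the dot before S: add [S → . e e]

GOTO = { [P → e . S d], [S → . e e] }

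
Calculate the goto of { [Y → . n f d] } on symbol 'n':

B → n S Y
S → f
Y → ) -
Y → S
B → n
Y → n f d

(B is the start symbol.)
{ [Y → n . f d] }

GOTO(I, 'n') = CLOSURE({ [A → αX.β] : [A → α.Xβ] ∈ I, X = 'n' })

Items with dot before 'n', with the dot advanced:
  [Y → . n f d] → [Y → n . f d]
Closure adds nothing (no advanced item has the dot before a non-terminal).

GOTO = { [Y → n . f d] }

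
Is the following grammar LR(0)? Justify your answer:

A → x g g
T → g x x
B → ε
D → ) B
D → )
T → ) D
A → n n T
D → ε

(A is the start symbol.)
Augment with A' → A and build the canonical LR(0) collection (I0 = CLOSURE({[A' → . A]}), then GOTO on every symbol after a dot until no new states appear). It has 15 states:
  I0: { [A → . n n T], [A → . x g g], [A' → . A] }  — shift
  I1: { [A' → A .] }  — accept
  I2: { [A → n . n T] }  — shift
  I3: { [A → x . g g] }  — shift
  I4: { [A → x g . g] }  — shift
  I5: { [A → x g g .] }  — reduce
  I6: { [A → n n . T], [T → . ) D], [T → . g x x] }  — shift
  I7: { [D → . ) B], [D → . )], [D → .], [T → ) . D] }  — shift, reduce
  I8: { [A → n n T .] }  — reduce
  I9: { [T → g . x x] }  — shift
  I10: { [T → g x . x] }  — shift
  I11: { [T → g x x .] }  — reduce
  I12: { [B → .], [D → ) . B], [D → ) .] }  — 2 reduces
  I13: { [T → ) D .] }  — reduce
  I14: { [D → ) B .] }  — reduce

Conflict in state I7:
  Shift-reduce conflict between [D → .] and [D → . )]
So the grammar is NOT LR(0).

Answer: No. Shift-reduce conflict between [D → .] and [D → . )]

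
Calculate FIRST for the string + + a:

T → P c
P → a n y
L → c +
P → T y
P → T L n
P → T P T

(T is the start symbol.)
{ '+' }

To compute FIRST(+ + a), process the symbols left to right:
Symbol + is a terminal. Add '+' and stop.
FIRST(+ + a) = { '+' }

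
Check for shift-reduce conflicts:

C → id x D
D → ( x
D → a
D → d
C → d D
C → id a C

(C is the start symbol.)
No shift-reduce conflicts

A shift-reduce conflict occurs when an LR(0) state has both:
  - a complete (reduce) item [A → α .] (dot at the end), and
  - a shift item [B → β . c γ] (dot before a terminal).

Augment with C' → C and build the canonical LR(0) collection (I0 = CLOSURE({[C' → . C]}), then GOTO on every symbol after a dot until no new states appear). It has 13 states:
  I0: { [C → . d D], [C → . id a C], [C → . id x D], [C' → . C] }  — shift
  I1: { [C' → C .] }  — accept
  I2: { [C → d . D], [D → . ( x], [D → . a], [D → . d] }  — shift
  I3: { [C → id . a C], [C → id . x D] }  — shift
  I4: { [C → . d D], [C → . id a C], [C → . id x D], [C → id a . C] }  — shift
  I5: { [C → id x . D], [D → . ( x], [D → . a], [D → . d] }  — shift
  I6: { [D → ( . x] }  — shift
  I7: { [C → id x D .] }  — reduce
  I8: { [D → a .] }  — reduce
  I9: { [D → d .] }  — reduce
  I10: { [D → ( x .] }  — reduce
  I11: { [C → id a C .] }  — reduce
  I12: { [C → d D .] }  — reduce

No state contains both a complete item and a shift item.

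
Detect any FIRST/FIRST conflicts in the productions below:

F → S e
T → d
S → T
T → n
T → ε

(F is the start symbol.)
No FIRST/FIRST conflicts.

A FIRST/FIRST conflict occurs when two productions N → α and N → β for the same non-terminal have FIRST(α) ∩ FIRST(β) ≠ ∅ (with ε ∈ FIRST of a nullable right-hand side, so two nullable alternatives also conflict).

Productions for T:
  T → d: FIRST = { 'd' }
  T → n: FIRST = { 'n' }
  T → ε: FIRST = { ε }
F, S have only one production, so no FIRST/FIRST conflict is possible there.

All alternatives of each non-terminal have pairwise disjoint FIRST sets.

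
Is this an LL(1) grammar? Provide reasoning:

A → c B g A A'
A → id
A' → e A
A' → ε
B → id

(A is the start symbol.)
No. Predict set conflict for A': { 'e' }

Relevant sets:
  FOLLOW(A') = { $, 'e' }

For A:
  PREDICT(A → c B g A A') = { 'c' }
  PREDICT(A → id) = { 'id' }
For A':
  PREDICT(A' → e A) = { 'e' }
  PREDICT(A' → ε) = { $, 'e' }
B has a single production, so nothing to check there.

Conflict found: Predict set conflict for A': { 'e' }
The grammar is NOT LL(1).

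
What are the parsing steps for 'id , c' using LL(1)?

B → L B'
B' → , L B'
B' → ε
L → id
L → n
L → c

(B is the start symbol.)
LL(1) parsing maintains a stack (initially the start symbol over $) and the input. At each step: if the stack top is a terminal, match it against the current input token; if it is a non-terminal N, replace it with the RHS of M[N, lookahead] (the unique production whose predict set contains the lookahead).

Stack is shown with the top on the left.

Stack     Input     Action
--------------------------
B $       id , c $  output B → L B'
L B' $    id , c $  output L → id
id B' $   id , c $  match 'id'
B' $      , c $     output B' → , L B'
, L B' $  , c $     match ','
L B' $    c $       output L → c
c B' $    c $       match 'c'
B' $      $         output B' → ε
$         $         accept

The string is accepted.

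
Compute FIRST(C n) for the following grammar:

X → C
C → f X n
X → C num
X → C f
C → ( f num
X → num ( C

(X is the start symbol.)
{ '(', 'f' }

FIRST sets of the non-terminals involved (from the grammar, by fixed-point iteration):
  FIRST(C) = { '(', 'f' }

To compute FIRST(C n), process the symbols left to right:
Symbol C is a non-terminal. Add FIRST(C) \ {ε} = { '(', 'f' }
C is not nullable (ε ∉ FIRST(C)), so stop here.
FIRST(C n) = { '(', 'f' }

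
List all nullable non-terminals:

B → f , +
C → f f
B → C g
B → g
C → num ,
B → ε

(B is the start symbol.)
{ 'B' }

A non-terminal is nullable if it can derive ε (the empty string): either it has an ε-production, or it has a production whose right-hand side consists entirely of nullable non-terminals.

ε-productions: B → ε
So B is immediately nullable.
No further non-terminal can be added: every production for the remaining non-terminals contains a terminal or a non-nullable non-terminal.
Nullable = { 'B' }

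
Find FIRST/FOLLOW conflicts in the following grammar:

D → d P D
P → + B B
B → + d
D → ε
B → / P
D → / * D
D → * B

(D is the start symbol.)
Nullable non-terminals: D.

D: nullable alternative(s) D → ε; FOLLOW(D) = { $ }
  D → d P D: FIRST \ {ε} = { 'd' } — disjoint from FOLLOW(D)
  D → ε: FIRST \ {ε} = { } — this is the only nullable alternative, skip
  D → / * D: FIRST \ {ε} = { '/' } — disjoint from FOLLOW(D)
  D → * B: FIRST \ {ε} = { '*' } — disjoint from FOLLOW(D)

B, P have no nullable alternative, so no FIRST/FOLLOW check is needed there.

No FIRST/FOLLOW conflicts found.

Answer: No FIRST/FOLLOW conflicts.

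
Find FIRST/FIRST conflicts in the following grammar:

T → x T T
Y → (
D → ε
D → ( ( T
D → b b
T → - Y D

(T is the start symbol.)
No FIRST/FIRST conflicts.

Productions for T:
  T → x T T: FIRST = { 'x' }
  T → - Y D: FIRST = { '-' }
Productions for D:
  D → ε: FIRST = { ε }
  D → ( ( T: FIRST = { '(' }
  D → b b: FIRST = { 'b' }
Y has only one production, so no FIRST/FIRST conflict is possible there.

All alternatives of each non-terminal have pairwise disjoint FIRST sets.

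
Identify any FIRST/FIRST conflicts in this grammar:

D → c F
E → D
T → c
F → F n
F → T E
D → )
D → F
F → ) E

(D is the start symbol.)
A FIRST/FIRST conflict occurs when two productions N → α and N → β for the same non-terminal have FIRST(α) ∩ FIRST(β) ≠ ∅ (with ε ∈ FIRST of a nullable right-hand side, so two nullable alternatives also conflict).

FIRST sets of the non-terminals at (or reachable through a nullable prefix from) the front of some alternative:
  FIRST(F) = { ')', 'c' }
  FIRST(T) = { 'c' }

Productions for D:
  D → c F: FIRST = { 'c' }
  D → ): FIRST = { ')' }
  D → F: FIRST = { ')', 'c' }
Productions for F:
  F → F n: FIRST = { ')', 'c' }
  F → T E: FIRST = { 'c' }
  F → ) E: FIRST = { ')' }
E, T have only one production, so no FIRST/FIRST conflict is possible there.

Conflict for D: D → c F and D → F
  Overlap: { 'c' }
Conflict for D: D → ) and D → F
  Overlap: { ')' }
Conflict for F: F → F n and F → T E
  Overlap: { 'c' }
Conflict for F: F → F n and F → ) E
  Overlap: { ')' }

Answer: Yes. D → c F / D → F on { 'c' }; D → ')' / D → F on { ')' }; F → F n / F → T E on { 'c' }; F → F n / F → ')' E on { ')' }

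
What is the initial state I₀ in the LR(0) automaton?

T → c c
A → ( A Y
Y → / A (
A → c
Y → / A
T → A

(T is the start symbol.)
{ [A → . ( A Y], [A → . c], [T → . A], [T → . c c], [T' → . T] }

First, augment the grammar with T' → T
I₀ = CLOSURE({ [T' → . T] }):
  [T' → . T] has the dot before T: add [T → . c c], [T → . A]
  [T → . A] has the dot before A: add [A → . ( A Y], [A → . c]
No further items can be added.

I₀ = { [A → . ( A Y], [A → . c], [T → . A], [T → . c c], [T' → . T] }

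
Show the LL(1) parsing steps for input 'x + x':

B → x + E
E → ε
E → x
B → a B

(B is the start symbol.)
LL(1) parsing maintains a stack (initially the start symbol over $) and the input. At each step: if the stack top is a terminal, match it against the current input token; if it is a non-terminal N, replace it with the RHS of M[N, lookahead] (the unique production whose predict set contains the lookahead).

Stack is shown with the top on the left.

Stack    Input    Action
------------------------
B $      x + x $  output B → x + E
x + E $  x + x $  match 'x'
+ E $    + x $    match '+'
E $      x $      output E → x
x $      x $      match 'x'
$        $        accept

The string is accepted.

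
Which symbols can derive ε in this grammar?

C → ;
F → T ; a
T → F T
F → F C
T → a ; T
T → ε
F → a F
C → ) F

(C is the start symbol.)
ε-productions: T → ε
So T is immediately nullable.
No further non-terminal can be added: every production for the remaining non-terminals contains a terminal or a non-nullable non-terminal.
Nullable = { 'T' }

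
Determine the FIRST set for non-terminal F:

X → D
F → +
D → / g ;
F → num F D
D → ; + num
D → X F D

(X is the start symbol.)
{ '+', 'num' }

From F → +:
  - '+' is a terminal: add '+' and stop
From F → num F D:
  - num is a terminal: add 'num' and stop

Collecting: FIRST(F) = { '+', 'num' }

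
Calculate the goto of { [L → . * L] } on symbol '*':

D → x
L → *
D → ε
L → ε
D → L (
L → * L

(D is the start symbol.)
{ [L → * . L], [L → . * L], [L → . *], [L → .] }

GOTO(I, '*') = CLOSURE({ [A → αX.β] : [A → α.Xβ] ∈ I, X = '*' })

Items with dot before '*', with the dot advanced:
  [L → . * L] → [L → * . L]
Closure of the advanced items:
  [L → * . L] has the dot before L: add [L → . *], [L → .], [L → . * L]

GOTO = { [L → * . L], [L → . * L], [L → . *], [L → .] }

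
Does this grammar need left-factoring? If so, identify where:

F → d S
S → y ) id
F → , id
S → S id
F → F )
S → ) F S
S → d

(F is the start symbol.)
No, left-factoring is not needed

Left-factoring is needed when two productions for the same non-terminal
share a common prefix on the right-hand side.

Productions for F:
  F → d S
  F → , id
  F → F )
Productions for S:
  S → y ) id
  S → S id
  S → ) F S
  S → d

No common prefixes found.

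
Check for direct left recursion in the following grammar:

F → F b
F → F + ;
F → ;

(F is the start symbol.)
Direct left recursion occurs when N → N α for some non-terminal N (the right-hand side begins with the left-hand side itself).

F → F b: LEFT RECURSIVE (starts with F)
F → F + ;: LEFT RECURSIVE (starts with F)
F → ;: starts with ';'

The grammar has direct left recursion on: F.

Answer: Yes, F is left-recursive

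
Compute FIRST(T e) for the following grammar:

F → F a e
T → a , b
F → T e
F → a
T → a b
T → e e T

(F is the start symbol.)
FIRST sets of the non-terminals involved (from the grammar, by fixed-point iteration):
  FIRST(T) = { 'a', 'e' }

To compute FIRST(T e), process the symbols left to right:
Symbol T is a non-terminal. Add FIRST(T) \ {ε} = { 'a', 'e' }
T is not nullable (ε ∉ FIRST(T)), so stop here.
FIRST(T e) = { 'a', 'e' }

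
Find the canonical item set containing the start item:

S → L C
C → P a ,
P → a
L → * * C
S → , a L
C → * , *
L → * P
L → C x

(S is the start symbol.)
{ [C → . * , *], [C → . P a ,], [L → . * * C], [L → . * P], [L → . C x], [P → . a], [S → . , a L], [S → . L C], [S' → . S] }

First, augment the grammar with S' → S
I₀ = CLOSURE({ [S' → . S] }):
  [S' → . S] has the dot before S: add [S → . L C], [S → . , a L]
  [S → . L C] has the dot before L: add [L → . * * C], [L → . * P], [L → . C x]
  [L → . C x] has the dot before C: add [C → . P a ,], [C → . * , *]
  [C → . P a ,] has the dot before P: add [P → . a]
No further items can be added.

I₀ = { [C → . * , *], [C → . P a ,], [L → . * * C], [L → . * P], [L → . C x], [P → . a], [S → . , a L], [S → . L C], [S' → . S] }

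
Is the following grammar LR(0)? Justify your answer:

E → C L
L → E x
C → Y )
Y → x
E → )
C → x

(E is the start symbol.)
No. Reduce-reduce conflict: [C → x .] and [Y → x .]

A grammar is LR(0) if no state in the canonical LR(0) collection has:
  - both a shift item (dot before a terminal) and a complete item (shift-reduce conflict), or
  - two or more complete items (reduce-reduce conflict; the accept item [E' → E .] counts as a complete item here).

Augment with E' → E and build the canonical LR(0) collection (I0 = CLOSURE({[E' → . E]}), then GOTO on every symbol after a dot until no new states appear). It has 10 states:
  I0: { [C → . Y )], [C → . x], [E → . )], [E → . C L], [E' → . E], [Y → . x] }  — shift
  I1: { [E → ) .] }  — reduce
  I2: { [C → . Y )], [C → . x], [E → . )], [E → . C L], [E → C . L], [L → . E x], [Y → . x] }  — shift
  I3: { [E' → E .] }  — accept
  I4: { [C → Y . )] }  — shift
  I5: { [C → x .], [Y → x .] }  — 2 reduces
  I6: { [C → Y ) .] }  — reduce
  I7: { [L → E . x] }  — shift
  I8: { [E → C L .] }  — reduce
  I9: { [L → E x .] }  — reduce

Conflict in state I5:
  Reduce-reduce conflict: [C → x .] and [Y → x .]
So the grammar is NOT LR(0).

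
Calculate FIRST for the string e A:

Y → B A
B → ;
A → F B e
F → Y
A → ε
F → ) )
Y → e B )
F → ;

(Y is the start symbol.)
To compute FIRST(e A), process the symbols left to right:
Symbol e is a terminal. Add 'e' and stop.
FIRST(e A) = { 'e' }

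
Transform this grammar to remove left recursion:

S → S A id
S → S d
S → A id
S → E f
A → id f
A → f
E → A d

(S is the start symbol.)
S → A id S'
S → E f S'
S' → A id S'
S' → d S'
S' → ε
A → id f
A → f
E → A d

S is directly left-recursive. The standard transformation for
  A → A α₁ | ... | A α_m | β₁ | ... | β_n
is
  A  → β₁ A' | ... | β_n A'
  A' → α₁ A' | ... | α_m A' | ε

S → A id becomes S → A id S'
S → E f becomes S → E f S'
S → S A id becomes S' → A id S'
S → S d becomes S' → d S'
Add S' → ε

Productions for other non-terminals are unchanged:
  A → id f
  A → f
  E → A d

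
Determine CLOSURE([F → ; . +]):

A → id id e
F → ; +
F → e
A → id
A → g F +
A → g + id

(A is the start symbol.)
{ [F → ; . +] }

Start with: [F → ; . +]
The dot precedes the terminal '+', so nothing is added.

CLOSURE = { [F → ; . +] }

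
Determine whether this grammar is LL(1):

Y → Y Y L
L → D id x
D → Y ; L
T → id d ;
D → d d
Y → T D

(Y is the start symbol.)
No. Predict set conflict for Y: { 'id' }

A grammar is LL(1) if for each non-terminal N with multiple productions, the predict sets of those productions are pairwise disjoint, where PREDICT(N → α) = (FIRST(α) \ {ε}) ∪ (FOLLOW(N) if α ⇒* ε).

Relevant sets:
  FIRST(Y) = { 'id' }
  FIRST(T) = { 'id' }

For Y:
  PREDICT(Y → Y Y L) = { 'id' }
  PREDICT(Y → T D) = { 'id' }
For D:
  PREDICT(D → Y ';' L) = { 'id' }
  PREDICT(D → d d) = { 'd' }
L, T have a single production, so nothing to check there.

Conflict found: Predict set conflict for Y: { 'id' }
The grammar is NOT LL(1).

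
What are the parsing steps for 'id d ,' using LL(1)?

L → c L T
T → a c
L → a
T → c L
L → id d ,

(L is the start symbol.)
LL(1) parsing maintains a stack (initially the start symbol over $) and the input. At each step: if the stack top is a terminal, match it against the current input token; if it is a non-terminal N, replace it with the RHS of M[N, lookahead] (the unique production whose predict set contains the lookahead).

Stack is shown with the top on the left.

Stack     Input     Action
--------------------------
L $       id d , $  output L → id d ,
id d , $  id d , $  match 'id'
d , $     d , $     match 'd'
, $       , $       match ','
$         $         accept

The string is accepted.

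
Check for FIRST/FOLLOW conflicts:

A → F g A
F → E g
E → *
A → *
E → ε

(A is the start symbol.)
No FIRST/FOLLOW conflicts.

A FIRST/FOLLOW conflict occurs when a non-terminal N has a nullable alternative N → β (β ⇒* ε) and another alternative N → α with FIRST(α) ∩ FOLLOW(N) ≠ ∅: on such a lookahead the parser cannot decide between expanding α and letting N vanish via β.

Nullable non-terminals: E.

E: nullable alternative(s) E → ε; FOLLOW(E) = { 'g' }
  E → *: FIRST \ {ε} = { '*' } — disjoint from FOLLOW(E)
  E → ε: FIRST \ {ε} = { } — this is the only nullable alternative, skip

A, F have no nullable alternative, so no FIRST/FOLLOW check is needed there.

No FIRST/FOLLOW conflicts found.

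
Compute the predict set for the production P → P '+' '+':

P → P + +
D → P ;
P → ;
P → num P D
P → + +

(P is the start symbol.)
{ '+', ';', 'num' }

PREDICT(P → P '+' '+') = (FIRST(RHS) \ {ε}) ∪ (FOLLOW(P) if ε ∈ FIRST(RHS), i.e. RHS ⇒* ε)
FIRST(P) = { '+', ';', 'num' }
FIRST(P '+' '+') = { '+', ';', 'num' }
ε ∉ FIRST(P '+' '+'), so FOLLOW(P) is not added.
PREDICT(P → P '+' '+') = { '+', ';', 'num' }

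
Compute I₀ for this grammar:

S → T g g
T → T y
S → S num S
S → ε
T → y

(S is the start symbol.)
First, augment the grammar with S' → S
I₀ = CLOSURE({ [S' → . S] }):
  [S' → . S] has the dot before S: add [S → . T g g], [S → . S num S], [S → .]
  [S → . T g g] has the dot before T: add [T → . T y], [T → . y]
No further items can be added.

I₀ = { [S → . S num S], [S → . T g g], [S → .], [S' → . S], [T → . T y], [T → . y] }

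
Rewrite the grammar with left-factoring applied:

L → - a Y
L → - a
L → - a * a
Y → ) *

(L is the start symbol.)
L → - a L'
L' → Y
L' → ε
L' → * a
Y → ) *

Left-factoring transforms A → αβ₁ | αβ₂ into A → αA' and A' → β₁ | β₂
(α is the longest common prefix among the alternatives). Repeat until
no nonterminal has two alternatives with a common prefix.

Round 1: L has alternatives sharing prefix '- a'. Introduce L': L → - a L'
  Add: L' → Y
  Add: L' → ε
  Add: L' → * a

No remaining common prefixes — done.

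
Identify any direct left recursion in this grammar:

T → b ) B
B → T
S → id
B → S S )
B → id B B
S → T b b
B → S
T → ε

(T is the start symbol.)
Direct left recursion occurs when N → N α for some non-terminal N (the right-hand side begins with the left-hand side itself).

T → b ) B: starts with b
B → T: starts with T
S → id: starts with id
B → S S ): starts with S
B → id B B: starts with id
S → T b b: starts with T
B → S: starts with S
T → ε: starts with ε

No direct left recursion found.

Answer: No direct left recursion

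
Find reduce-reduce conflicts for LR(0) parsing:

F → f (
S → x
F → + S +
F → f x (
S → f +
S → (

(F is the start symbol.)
No reduce-reduce conflicts

A reduce-reduce conflict occurs when an LR(0) state has two complete items [A → α .] and [B → β .] — both call for a reduction, and with no lookahead the parser cannot choose between them.

Augment with F' → F and build the canonical LR(0) collection (I0 = CLOSURE({[F' → . F]}), then GOTO on every symbol after a dot until no new states appear). It has 13 states:
  I0: { [F → . + S +], [F → . f (], [F → . f x (], [F' → . F] }  — shift
  I1: { [F → + . S +], [S → . (], [S → . f +], [S → . x] }  — shift
  I2: { [F' → F .] }  — accept
  I3: { [F → f . (], [F → f . x (] }  — shift
  I4: { [F → f ( .] }  — reduce
  I5: { [F → f x . (] }  — shift
  I6: { [F → f x ( .] }  — reduce
  I7: { [S → ( .] }  — reduce
  I8: { [F → + S . +] }  — shift
  I9: { [S → f . +] }  — shift
  I10: { [S → x .] }  — reduce
  I11: { [S → f + .] }  — reduce
  I12: { [F → + S + .] }  — reduce

No state contains more than one complete item.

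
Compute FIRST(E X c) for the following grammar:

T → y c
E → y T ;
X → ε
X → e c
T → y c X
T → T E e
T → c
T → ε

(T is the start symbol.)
{ 'y' }

FIRST sets of the non-terminals involved (from the grammar, by fixed-point iteration):
  FIRST(E) = { 'y' }

To compute FIRST(E X c), process the symbols left to right:
Symbol E is a non-terminal. Add FIRST(E) \ {ε} = { 'y' }
E is not nullable (ε ∉ FIRST(E)), so stop here.
FIRST(E X c) = { 'y' }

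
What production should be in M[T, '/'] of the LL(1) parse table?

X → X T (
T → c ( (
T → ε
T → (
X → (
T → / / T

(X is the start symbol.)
T → / / T

To find M[T, '/'], we find productions for T where '/' is in the predict set (PREDICT(N → α) = (FIRST(α) \ {ε}) ∪ (FOLLOW(N) if α ⇒* ε)).

Relevant sets:
  FOLLOW(T) = { '(' }

T → c ( (: PREDICT = { 'c' }
T → ε: PREDICT = { '(' }
T → (: PREDICT = { '(' }
T → / / T: PREDICT = { '/' }
  '/' is in predict set, so this production goes in M[T, '/']

M[T, '/'] = T → / / T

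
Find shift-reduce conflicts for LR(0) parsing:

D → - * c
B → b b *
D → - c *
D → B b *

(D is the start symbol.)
No shift-reduce conflicts

Augment with D' → D and build the canonical LR(0) collection (I0 = CLOSURE({[D' → . D]}), then GOTO on every symbol after a dot until no new states appear). It has 13 states:
  I0: { [B → . b b *], [D → . - * c], [D → . - c *], [D → . B b *], [D' → . D] }  — shift
  I1: { [D → - . * c], [D → - . c *] }  — shift
  I2: { [D → B . b *] }  — shift
  I3: { [D' → D .] }  — accept
  I4: { [B → b . b *] }  — shift
  I5: { [B → b b . *] }  — shift
  I6: { [B → b b * .] }  — reduce
  I7: { [D → B b . *] }  — shift
  I8: { [D → B b * .] }  — reduce
  I9: { [D → - * . c] }  — shift
  I10: { [D → - c . *] }  — shift
  I11: { [D → - c * .] }  — reduce
  I12: { [D → - * c .] }  — reduce

No state contains both a complete item and a shift item.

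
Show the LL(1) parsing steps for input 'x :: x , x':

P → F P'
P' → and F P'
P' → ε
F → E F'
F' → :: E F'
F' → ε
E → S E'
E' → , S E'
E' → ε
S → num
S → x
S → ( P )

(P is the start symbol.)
Stack is shown with the top on the left.

Stack           Input         Action
------------------------------------
P $             x :: x , x $  output P → F P'
F P' $          x :: x , x $  output F → E F'
E F' P' $       x :: x , x $  output E → S E'
S E' F' P' $    x :: x , x $  output S → x
x E' F' P' $    x :: x , x $  match 'x'
E' F' P' $      :: x , x $    output E' → ε
F' P' $         :: x , x $    output F' → :: E F'
:: E F' P' $    :: x , x $    match '::'
E F' P' $       x , x $       output E → S E'
S E' F' P' $    x , x $       output S → x
x E' F' P' $    x , x $       match 'x'
E' F' P' $      , x $         output E' → , S E'
, S E' F' P' $  , x $         match ','
S E' F' P' $    x $           output S → x
x E' F' P' $    x $           match 'x'
E' F' P' $      $             output E' → ε
F' P' $         $             output F' → ε
P' $            $             output P' → ε
$               $             accept

The string is accepted.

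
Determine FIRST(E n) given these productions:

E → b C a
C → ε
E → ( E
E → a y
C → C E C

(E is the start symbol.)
{ '(', 'a', 'b' }

FIRST sets of the non-terminals involved (from the grammar, by fixed-point iteration):
  FIRST(E) = { '(', 'a', 'b' }

To compute FIRST(E n), process the symbols left to right:
Symbol E is a non-terminal. Add FIRST(E) \ {ε} = { '(', 'a', 'b' }
E is not nullable (ε ∉ FIRST(E)), so stop here.
FIRST(E n) = { '(', 'a', 'b' }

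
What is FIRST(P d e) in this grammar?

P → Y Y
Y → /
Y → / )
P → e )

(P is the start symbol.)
FIRST sets of the non-terminals involved (from the grammar, by fixed-point iteration):
  FIRST(P) = { '/', 'e' }

To compute FIRST(P d e), process the symbols left to right:
Symbol P is a non-terminal. Add FIRST(P) \ {ε} = { '/', 'e' }
P is not nullable (ε ∉ FIRST(P)), so stop here.
FIRST(P d e) = { '/', 'e' }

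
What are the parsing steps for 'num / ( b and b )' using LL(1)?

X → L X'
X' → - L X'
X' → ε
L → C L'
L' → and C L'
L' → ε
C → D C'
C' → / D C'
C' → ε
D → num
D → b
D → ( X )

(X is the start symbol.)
LL(1) parsing maintains a stack (initially the start symbol over $) and the input. At each step: if the stack top is a terminal, match it against the current input token; if it is a non-terminal N, replace it with the RHS of M[N, lookahead] (the unique production whose predict set contains the lookahead).

Stack is shown with the top on the left.

Stack                     Input                Action
-----------------------------------------------------
X $                       num / ( b and b ) $  output X → L X'
L X' $                    num / ( b and b ) $  output L → C L'
C L' X' $                 num / ( b and b ) $  output C → D C'
D C' L' X' $              num / ( b and b ) $  output D → num
num C' L' X' $            num / ( b and b ) $  match 'num'
C' L' X' $                / ( b and b ) $      output C' → / D C'
/ D C' L' X' $            / ( b and b ) $      match '/'
D C' L' X' $              ( b and b ) $        output D → ( X )
( X ) C' L' X' $          ( b and b ) $        match '('
X ) C' L' X' $            b and b ) $          output X → L X'
L X' ) C' L' X' $         b and b ) $          output L → C L'
C L' X' ) C' L' X' $      b and b ) $          output C → D C'
D C' L' X' ) C' L' X' $   b and b ) $          output D → b
b C' L' X' ) C' L' X' $   b and b ) $          match 'b'
C' L' X' ) C' L' X' $     and b ) $            output C' → ε
L' X' ) C' L' X' $        and b ) $            output L' → and C L'
and C L' X' ) C' L' X' $  and b ) $            match 'and'
C L' X' ) C' L' X' $      b ) $                output C → D C'
D C' L' X' ) C' L' X' $   b ) $                output D → b
b C' L' X' ) C' L' X' $   b ) $                match 'b'
C' L' X' ) C' L' X' $     ) $                  output C' → ε
L' X' ) C' L' X' $        ) $                  output L' → ε
X' ) C' L' X' $           ) $                  output X' → ε
) C' L' X' $              ) $                  match ')'
C' L' X' $                $                    output C' → ε
L' X' $                   $                    output L' → ε
X' $                      $                    output X' → ε
$                         $                    accept

The string is accepted.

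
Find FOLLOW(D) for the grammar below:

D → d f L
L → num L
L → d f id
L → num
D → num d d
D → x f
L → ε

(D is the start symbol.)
{ $ }

To compute FOLLOW(D), find every occurrence of D on a right-hand side N → α D β: add FIRST(β) \ {ε}, and if β is empty or nullable also add FOLLOW(N). Iterate to a fixed point.

D is the start symbol, so $ ∈ FOLLOW(D).
D does not occur on any right-hand side.

Taking the union: FOLLOW(D) = { $ }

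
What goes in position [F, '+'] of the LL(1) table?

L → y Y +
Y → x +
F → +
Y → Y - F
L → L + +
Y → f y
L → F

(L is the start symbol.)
To find M[F, '+'], we find productions for F where '+' is in the predict set (PREDICT(N → α) = (FIRST(α) \ {ε}) ∪ (FOLLOW(N) if α ⇒* ε)).

F → +: PREDICT = { '+' }
  '+' is in predict set, so this production goes in M[F, '+']

M[F, '+'] = F → +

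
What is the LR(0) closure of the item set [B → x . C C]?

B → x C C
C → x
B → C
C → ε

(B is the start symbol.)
To compute CLOSURE, for each item [A → α.Bβ] where B is a non-terminal, add [B → .γ] for all productions B → γ; repeat for the newly added items until nothing changes.

Start with: [B → x . C C]
  [B → x . C C] has the dot before C: add [C → . x], [C → .]
No further items can be added.

CLOSURE = { [B → x . C C], [C → . x], [C → .] }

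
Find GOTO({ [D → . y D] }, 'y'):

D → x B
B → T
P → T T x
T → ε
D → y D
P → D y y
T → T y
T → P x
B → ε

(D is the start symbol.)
GOTO(I, 'y') = CLOSURE({ [A → αX.β] : [A → α.Xβ] ∈ I, X = 'y' })

Items with dot before 'y', with the dot advanced:
  [D → . y D] → [D → y . D]
Closure of the advanced items:
  [D → y . D] has the dot before D: add [D → . x B], [D → . y D]

GOTO = { [D → . x B], [D → . y D], [D → y . D] }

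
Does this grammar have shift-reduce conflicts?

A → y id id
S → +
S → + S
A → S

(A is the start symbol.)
Yes — I1: [S → + .] vs [S → . +]

Augment with A' → A and build the canonical LR(0) collection (I0 = CLOSURE({[A' → . A]}), then GOTO on every symbol after a dot until no new states appear). It has 8 states:
  I0: { [A → . S], [A → . y id id], [A' → . A], [S → . + S], [S → . +] }  — shift
  I1: { [S → + . S], [S → + .], [S → . + S], [S → . +] }  — shift, reduce
  I2: { [A' → A .] }  — accept
  I3: { [A → S .] }  — reduce
  I4: { [A → y . id id] }  — shift
  I5: { [A → y id . id] }  — shift
  I6: { [A → y id id .] }  — reduce
  I7: { [S → + S .] }  — reduce

I1 contains reduce item [S → + .] and shift items [S → . +], [S → . + S] — shift-reduce conflict.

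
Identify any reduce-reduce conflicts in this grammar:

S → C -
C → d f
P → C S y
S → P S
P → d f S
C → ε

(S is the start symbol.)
Yes — I5: [C → .] vs [C → d f .]

A reduce-reduce conflict occurs when an LR(0) state has two complete items [A → α .] and [B → β .] — both call for a reduction, and with no lookahead the parser cannot choose between them.

Augment with S' → S and build the canonical LR(0) collection (I0 = CLOSURE({[S' → . S]}), then GOTO on every symbol after a dot until no new states appear). It has 11 states:
  I0: { [C → . d f], [C → .], [P → . C S y], [P → . d f S], [S → . C -], [S → . P S], [S' → . S] }  — shift, reduce
  I1: { [C → . d f], [C → .], [P → . C S y], [P → . d f S], [P → C . S y], [S → . C -], [S → . P S], [S → C . -] }  — shift, reduce
  I2: { [C → . d f], [C → .], [P → . C S y], [P → . d f S], [S → . C -], [S → . P S], [S → P . S] }  — shift, reduce
  I3: { [S' → S .] }  — accept
  I4: { [C → d . f], [P → d . f S] }  — shift
  I5: { [C → . d f], [C → .], [C → d f .], [P → . C S y], [P → . d f S], [P → d f . S], [S → . C -], [S → . P S] }  — shift, 2 reduces
  I6: { [P → d f S .] }  — reduce
  I7: { [S → P S .] }  — reduce
  I8: { [S → C - .] }  — reduce
  I9: { [P → C S . y] }  — shift
  I10: { [P → C S y .] }  — reduce

I5 contains complete items [C → .], [C → d f .] — reduce-reduce conflict.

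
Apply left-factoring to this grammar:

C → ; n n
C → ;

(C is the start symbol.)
C → ; C'
C' → n n
C' → ε

Left-factoring transforms A → αβ₁ | αβ₂ into A → αA' and A' → β₁ | β₂
(α is the longest common prefix among the alternatives). Repeat until
no nonterminal has two alternatives with a common prefix.

Round 1: C has alternatives sharing prefix ';'. Introduce C': C → ; C'
  Add: C' → n n
  Add: C' → ε

No remaining common prefixes — done.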